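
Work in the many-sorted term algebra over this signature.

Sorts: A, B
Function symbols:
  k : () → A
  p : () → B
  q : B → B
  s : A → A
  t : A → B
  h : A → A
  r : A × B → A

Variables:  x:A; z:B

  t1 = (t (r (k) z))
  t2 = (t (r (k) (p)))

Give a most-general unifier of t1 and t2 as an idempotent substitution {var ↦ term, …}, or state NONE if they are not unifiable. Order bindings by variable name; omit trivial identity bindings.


{z ↦ (p)}


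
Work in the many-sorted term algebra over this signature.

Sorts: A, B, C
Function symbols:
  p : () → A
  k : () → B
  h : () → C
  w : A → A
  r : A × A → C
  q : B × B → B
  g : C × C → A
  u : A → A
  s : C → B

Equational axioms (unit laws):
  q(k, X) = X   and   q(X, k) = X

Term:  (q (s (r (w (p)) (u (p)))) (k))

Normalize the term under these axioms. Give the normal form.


normal form = (s (r (w (p)) (u (p))))

1. (q (s (r (w (p)) (u (p)))) (k))  →  (s (r (w (p)) (u (p))))


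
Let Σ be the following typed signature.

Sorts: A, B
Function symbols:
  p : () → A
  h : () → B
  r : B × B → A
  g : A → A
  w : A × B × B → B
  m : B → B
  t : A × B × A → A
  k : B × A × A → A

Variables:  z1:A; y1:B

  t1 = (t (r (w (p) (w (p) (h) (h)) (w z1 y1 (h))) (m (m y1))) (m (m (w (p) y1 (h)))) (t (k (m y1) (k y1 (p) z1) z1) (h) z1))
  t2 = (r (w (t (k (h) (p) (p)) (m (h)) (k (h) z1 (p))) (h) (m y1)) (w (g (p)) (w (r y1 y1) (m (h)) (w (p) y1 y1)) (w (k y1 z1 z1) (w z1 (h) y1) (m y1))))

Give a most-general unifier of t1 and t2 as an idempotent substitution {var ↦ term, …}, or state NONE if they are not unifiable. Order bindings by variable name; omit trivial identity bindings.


head clash or occurs-check failure — not unifiable

NONE (not unifiable)


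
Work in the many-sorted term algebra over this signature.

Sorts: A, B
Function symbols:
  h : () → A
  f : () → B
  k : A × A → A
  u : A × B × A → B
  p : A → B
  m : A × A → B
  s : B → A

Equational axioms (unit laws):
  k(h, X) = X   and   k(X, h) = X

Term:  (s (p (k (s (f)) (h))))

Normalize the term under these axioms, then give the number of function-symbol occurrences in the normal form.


1. (s (p (k (s (f)) (h))))  →  (s (p (s (f))))
normal form: (s (p (s (f))))

size = 4


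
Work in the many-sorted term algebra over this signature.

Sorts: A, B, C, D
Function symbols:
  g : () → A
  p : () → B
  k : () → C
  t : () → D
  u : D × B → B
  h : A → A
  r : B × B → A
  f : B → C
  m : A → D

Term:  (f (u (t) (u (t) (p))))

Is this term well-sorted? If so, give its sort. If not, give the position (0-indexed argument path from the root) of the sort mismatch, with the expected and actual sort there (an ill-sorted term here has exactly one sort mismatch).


well-sorted; sort = C

    (t) : D
      (t) : D
      (p) : B
    (u (t) (p)) : B
  (u (t) (u (t) (p))) : B
(f (u (t) (u (t) (p)))) : C


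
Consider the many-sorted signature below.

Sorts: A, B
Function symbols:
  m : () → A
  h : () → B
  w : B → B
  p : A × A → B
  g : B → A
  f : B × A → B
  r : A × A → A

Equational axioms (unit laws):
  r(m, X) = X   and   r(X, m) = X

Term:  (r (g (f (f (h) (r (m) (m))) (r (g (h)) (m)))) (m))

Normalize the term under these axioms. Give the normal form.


1. (r (g (f (f (h) (r (m) (m))) (r (g (h)) (m)))) (m))  →  (g (f (f (h) (r (m) (m))) (r (g (h)) (m))))
2. (g (f (f (h) (r (m) (m))) (r (g (h)) (m))))  →  (g (f (f (h) (m)) (r (g (h)) (m))))
3. (g (f (f (h) (m)) (r (g (h)) (m))))  →  (g (f (f (h) (m)) (g (h))))

normal form = (g (f (f (h) (m)) (g (h))))


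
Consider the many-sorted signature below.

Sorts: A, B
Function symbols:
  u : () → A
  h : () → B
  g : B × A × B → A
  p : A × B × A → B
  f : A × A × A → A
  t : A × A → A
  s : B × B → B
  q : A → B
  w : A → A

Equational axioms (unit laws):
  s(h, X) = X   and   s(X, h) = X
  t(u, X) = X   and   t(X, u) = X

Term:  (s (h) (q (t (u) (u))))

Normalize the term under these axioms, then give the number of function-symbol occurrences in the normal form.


size = 2

1. (s (h) (q (t (u) (u))))  →  (q (t (u) (u)))
2. (q (t (u) (u)))  →  (q (u))
normal form: (q (u))


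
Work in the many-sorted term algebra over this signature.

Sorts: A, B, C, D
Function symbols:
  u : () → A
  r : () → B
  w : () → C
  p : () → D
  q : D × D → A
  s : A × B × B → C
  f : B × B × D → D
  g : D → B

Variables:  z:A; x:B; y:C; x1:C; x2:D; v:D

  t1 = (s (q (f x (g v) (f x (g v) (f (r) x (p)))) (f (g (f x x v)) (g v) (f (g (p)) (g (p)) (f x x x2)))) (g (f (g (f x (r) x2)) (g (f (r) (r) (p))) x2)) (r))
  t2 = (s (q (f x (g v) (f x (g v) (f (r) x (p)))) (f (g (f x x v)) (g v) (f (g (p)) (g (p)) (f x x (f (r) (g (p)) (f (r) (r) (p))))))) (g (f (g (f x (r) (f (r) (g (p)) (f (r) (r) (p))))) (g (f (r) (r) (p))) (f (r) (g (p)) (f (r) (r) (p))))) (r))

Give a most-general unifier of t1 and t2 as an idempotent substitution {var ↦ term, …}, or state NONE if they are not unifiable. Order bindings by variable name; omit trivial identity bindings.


{x2 ↦ (f (r) (g (p)) (f (r) (r) (p)))}


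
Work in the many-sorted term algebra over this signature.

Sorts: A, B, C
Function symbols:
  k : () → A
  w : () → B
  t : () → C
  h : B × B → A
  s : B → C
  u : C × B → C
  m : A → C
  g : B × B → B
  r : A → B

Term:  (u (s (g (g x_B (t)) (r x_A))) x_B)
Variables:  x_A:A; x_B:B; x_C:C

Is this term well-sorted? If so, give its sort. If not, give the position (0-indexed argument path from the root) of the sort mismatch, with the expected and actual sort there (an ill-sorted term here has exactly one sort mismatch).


ill-sorted at position [0, 0, 0, 1]: expected B, got C

        x_B : B
        (t) : C
      (g x_B (t)) : ✗ arg 1 at [0, 0, 0, 1] has sort C, expected B
        x_A : A
      (r x_A) : B
  x_B : B


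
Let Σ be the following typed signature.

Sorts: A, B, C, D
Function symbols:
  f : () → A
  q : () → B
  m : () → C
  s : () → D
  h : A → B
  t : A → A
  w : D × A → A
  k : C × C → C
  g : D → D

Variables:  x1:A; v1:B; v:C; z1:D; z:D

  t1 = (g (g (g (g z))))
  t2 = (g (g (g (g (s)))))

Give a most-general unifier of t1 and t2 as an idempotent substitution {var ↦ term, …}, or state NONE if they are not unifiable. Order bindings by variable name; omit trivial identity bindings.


{z ↦ (s)}


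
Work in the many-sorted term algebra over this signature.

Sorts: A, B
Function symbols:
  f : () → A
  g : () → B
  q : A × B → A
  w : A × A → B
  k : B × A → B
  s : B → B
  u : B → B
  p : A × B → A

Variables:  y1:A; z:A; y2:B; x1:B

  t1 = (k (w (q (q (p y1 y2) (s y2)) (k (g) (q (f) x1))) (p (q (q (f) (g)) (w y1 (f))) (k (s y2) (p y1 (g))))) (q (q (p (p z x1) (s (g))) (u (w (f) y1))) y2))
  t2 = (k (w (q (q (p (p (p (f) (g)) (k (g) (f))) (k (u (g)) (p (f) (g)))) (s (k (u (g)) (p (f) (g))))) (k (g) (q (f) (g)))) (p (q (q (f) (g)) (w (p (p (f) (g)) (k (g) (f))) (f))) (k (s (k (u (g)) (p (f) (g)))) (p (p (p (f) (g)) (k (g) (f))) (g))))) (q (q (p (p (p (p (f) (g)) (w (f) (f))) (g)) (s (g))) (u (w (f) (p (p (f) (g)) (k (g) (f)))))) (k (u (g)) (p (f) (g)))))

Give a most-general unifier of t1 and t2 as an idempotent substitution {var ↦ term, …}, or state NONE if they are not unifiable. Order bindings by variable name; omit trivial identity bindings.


{x1 ↦ (g), y1 ↦ (p (p (f) (g)) (k (g) (f))), y2 ↦ (k (u (g)) (p (f) (g))), z ↦ (p (p (f) (g)) (w (f) (f)))}


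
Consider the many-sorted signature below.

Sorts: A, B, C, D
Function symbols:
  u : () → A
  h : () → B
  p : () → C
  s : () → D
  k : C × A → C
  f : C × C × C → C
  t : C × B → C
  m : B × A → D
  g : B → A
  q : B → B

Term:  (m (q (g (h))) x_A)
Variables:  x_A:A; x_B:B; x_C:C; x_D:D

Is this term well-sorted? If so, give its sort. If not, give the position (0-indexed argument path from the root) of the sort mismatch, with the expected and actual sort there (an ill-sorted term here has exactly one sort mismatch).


      (h) : B
    (g (h)) : A
  (q (g (h))) : ✗ arg 0 at [0, 0] has sort A, expected B
  x_A : A

ill-sorted at position [0, 0]: expected B, got A


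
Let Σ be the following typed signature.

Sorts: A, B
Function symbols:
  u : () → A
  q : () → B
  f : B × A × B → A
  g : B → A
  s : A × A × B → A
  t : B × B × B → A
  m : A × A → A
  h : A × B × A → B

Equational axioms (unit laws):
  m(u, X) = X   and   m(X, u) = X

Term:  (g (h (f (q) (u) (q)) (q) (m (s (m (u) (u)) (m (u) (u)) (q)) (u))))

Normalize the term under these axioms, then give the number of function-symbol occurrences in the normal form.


size = 11

1. (g (h (f (q) (u) (q)) (q) (m (s (m (u) (u)) (m (u) (u)) (q)) (u))))  →  (g (h (f (q) (u) (q)) (q) (s (m (u) (u)) (m (u) (u)) (q))))
2. (g (h (f (q) (u) (q)) (q) (s (m (u) (u)) (m (u) (u)) (q))))  →  (g (h (f (q) (u) (q)) (q) (s (u) (m (u) (u)) (q))))
3. (g (h (f (q) (u) (q)) (q) (s (u) (m (u) (u)) (q))))  →  (g (h (f (q) (u) (q)) (q) (s (u) (u) (q))))
normal form: (g (h (f (q) (u) (q)) (q) (s (u) (u) (q))))


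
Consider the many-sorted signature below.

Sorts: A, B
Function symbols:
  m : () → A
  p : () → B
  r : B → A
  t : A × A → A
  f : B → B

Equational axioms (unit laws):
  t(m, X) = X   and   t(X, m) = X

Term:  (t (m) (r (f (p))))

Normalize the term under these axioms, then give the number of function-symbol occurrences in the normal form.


size = 3

1. (t (m) (r (f (p))))  →  (r (f (p)))
normal form: (r (f (p)))


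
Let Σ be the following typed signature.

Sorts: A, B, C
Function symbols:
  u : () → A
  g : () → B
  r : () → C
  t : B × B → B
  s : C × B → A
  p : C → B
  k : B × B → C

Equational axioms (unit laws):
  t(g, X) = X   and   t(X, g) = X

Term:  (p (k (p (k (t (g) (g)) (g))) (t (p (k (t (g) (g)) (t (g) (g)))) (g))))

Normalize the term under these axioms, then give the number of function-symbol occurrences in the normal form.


1. (p (k (p (k (t (g) (g)) (g))) (t (p (k (t (g) (g)) (t (g) (g)))) (g))))  →  (p (k (p (k (g) (g))) (t (p (k (t (g) (g)) (t (g) (g)))) (g))))
2. (p (k (p (k (g) (g))) (t (p (k (t (g) (g)) (t (g) (g)))) (g))))  →  (p (k (p (k (g) (g))) (p (k (t (g) (g)) (t (g) (g))))))
3. (p (k (p (k (g) (g))) (p (k (t (g) (g)) (t (g) (g))))))  →  (p (k (p (k (g) (g))) (p (k (g) (t (g) (g))))))
4. (p (k (p (k (g) (g))) (p (k (g) (t (g) (g))))))  →  (p (k (p (k (g) (g))) (p (k (g) (g)))))
normal form: (p (k (p (k (g) (g))) (p (k (g) (g)))))

size = 10


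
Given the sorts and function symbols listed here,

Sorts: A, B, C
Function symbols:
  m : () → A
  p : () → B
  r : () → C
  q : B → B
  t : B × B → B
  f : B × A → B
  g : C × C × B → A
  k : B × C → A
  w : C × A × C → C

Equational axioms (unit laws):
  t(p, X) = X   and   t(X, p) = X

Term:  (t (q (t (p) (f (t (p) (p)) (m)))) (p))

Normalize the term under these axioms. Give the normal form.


1. (t (q (t (p) (f (t (p) (p)) (m)))) (p))  →  (q (t (p) (f (t (p) (p)) (m))))
2. (q (t (p) (f (t (p) (p)) (m))))  →  (q (f (t (p) (p)) (m)))
3. (q (f (t (p) (p)) (m)))  →  (q (f (p) (m)))

normal form = (q (f (p) (m)))


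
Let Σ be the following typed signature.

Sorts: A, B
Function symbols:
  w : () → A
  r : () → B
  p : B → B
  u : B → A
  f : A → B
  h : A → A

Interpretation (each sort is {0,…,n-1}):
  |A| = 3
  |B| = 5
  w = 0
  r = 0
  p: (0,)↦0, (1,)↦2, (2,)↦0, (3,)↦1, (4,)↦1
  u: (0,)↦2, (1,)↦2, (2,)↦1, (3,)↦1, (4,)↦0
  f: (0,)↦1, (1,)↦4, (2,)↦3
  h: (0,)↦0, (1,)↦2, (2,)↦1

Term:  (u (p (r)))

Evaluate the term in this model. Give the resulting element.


  r = 0
  (p (r)) = p(0,) = 0
  (u (p (r))) = u(0,) = 2

value = 2


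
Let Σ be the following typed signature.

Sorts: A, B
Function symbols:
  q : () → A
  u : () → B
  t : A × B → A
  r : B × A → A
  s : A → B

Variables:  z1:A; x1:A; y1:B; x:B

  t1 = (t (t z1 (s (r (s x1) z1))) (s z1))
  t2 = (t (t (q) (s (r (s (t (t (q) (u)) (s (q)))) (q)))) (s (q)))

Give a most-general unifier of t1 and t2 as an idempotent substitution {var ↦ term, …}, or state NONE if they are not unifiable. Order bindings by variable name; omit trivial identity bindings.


{x1 ↦ (t (t (q) (u)) (s (q))), z1 ↦ (q)}


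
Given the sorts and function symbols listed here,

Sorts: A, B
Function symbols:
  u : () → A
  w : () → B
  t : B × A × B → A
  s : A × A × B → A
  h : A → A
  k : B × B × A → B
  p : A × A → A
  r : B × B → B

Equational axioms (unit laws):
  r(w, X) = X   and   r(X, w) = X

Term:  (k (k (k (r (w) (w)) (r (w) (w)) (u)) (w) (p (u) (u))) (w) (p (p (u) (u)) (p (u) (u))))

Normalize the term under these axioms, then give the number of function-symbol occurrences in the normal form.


size = 18

1. (k (k (k (r (w) (w)) (r (w) (w)) (u)) (w) (p (u) (u))) (w) (p (p (u) (u)) (p (u) (u))))  →  (k (k (k (w) (r (w) (w)) (u)) (w) (p (u) (u))) (w) (p (p (u) (u)) (p (u) (u))))
2. (k (k (k (w) (r (w) (w)) (u)) (w) (p (u) (u))) (w) (p (p (u) (u)) (p (u) (u))))  →  (k (k (k (w) (w) (u)) (w) (p (u) (u))) (w) (p (p (u) (u)) (p (u) (u))))
normal form: (k (k (k (w) (w) (u)) (w) (p (u) (u))) (w) (p (p (u) (u)) (p (u) (u))))


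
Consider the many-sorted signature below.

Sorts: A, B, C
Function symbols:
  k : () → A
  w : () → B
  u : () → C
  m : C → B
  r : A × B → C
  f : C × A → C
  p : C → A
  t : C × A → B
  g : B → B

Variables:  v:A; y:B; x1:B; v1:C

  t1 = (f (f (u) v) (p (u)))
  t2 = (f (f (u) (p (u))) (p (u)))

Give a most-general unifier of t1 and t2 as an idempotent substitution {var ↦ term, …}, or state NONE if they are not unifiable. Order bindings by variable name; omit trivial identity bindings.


{v ↦ (p (u))}


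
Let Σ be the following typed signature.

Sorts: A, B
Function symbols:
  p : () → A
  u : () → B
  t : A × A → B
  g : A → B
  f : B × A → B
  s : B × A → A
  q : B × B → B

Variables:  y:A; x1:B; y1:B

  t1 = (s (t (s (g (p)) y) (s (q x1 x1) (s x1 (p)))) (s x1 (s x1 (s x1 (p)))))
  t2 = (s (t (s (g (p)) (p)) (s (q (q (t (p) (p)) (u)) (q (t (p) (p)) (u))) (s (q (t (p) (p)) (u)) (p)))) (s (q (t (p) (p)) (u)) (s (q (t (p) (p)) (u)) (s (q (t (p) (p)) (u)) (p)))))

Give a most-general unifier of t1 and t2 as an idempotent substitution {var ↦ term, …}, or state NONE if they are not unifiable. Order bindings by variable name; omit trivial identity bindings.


{x1 ↦ (q (t (p) (p)) (u)), y ↦ (p)}


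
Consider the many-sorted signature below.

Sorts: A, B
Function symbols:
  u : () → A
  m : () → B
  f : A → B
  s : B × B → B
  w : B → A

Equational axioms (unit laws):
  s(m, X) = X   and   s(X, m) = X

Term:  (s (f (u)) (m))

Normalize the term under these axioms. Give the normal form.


1. (s (f (u)) (m))  →  (f (u))

normal form = (f (u))


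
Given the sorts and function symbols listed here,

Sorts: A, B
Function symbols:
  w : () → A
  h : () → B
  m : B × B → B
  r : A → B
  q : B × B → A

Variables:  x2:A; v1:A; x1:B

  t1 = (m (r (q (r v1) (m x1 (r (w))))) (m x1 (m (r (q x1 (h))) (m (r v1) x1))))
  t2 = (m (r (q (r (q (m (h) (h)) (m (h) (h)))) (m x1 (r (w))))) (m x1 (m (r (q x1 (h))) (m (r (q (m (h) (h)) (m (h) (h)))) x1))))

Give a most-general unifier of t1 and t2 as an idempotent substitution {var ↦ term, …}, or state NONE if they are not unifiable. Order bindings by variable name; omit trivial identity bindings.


{v1 ↦ (q (m (h) (h)) (m (h) (h)))}


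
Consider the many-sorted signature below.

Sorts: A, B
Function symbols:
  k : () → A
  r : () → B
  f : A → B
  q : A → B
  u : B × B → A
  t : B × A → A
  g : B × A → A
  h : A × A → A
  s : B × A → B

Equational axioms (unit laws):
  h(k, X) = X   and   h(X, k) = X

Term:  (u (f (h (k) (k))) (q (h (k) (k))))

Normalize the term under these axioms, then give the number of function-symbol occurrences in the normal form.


size = 5

1. (u (f (h (k) (k))) (q (h (k) (k))))  →  (u (f (k)) (q (h (k) (k))))
2. (u (f (k)) (q (h (k) (k))))  →  (u (f (k)) (q (k)))
normal form: (u (f (k)) (q (k)))


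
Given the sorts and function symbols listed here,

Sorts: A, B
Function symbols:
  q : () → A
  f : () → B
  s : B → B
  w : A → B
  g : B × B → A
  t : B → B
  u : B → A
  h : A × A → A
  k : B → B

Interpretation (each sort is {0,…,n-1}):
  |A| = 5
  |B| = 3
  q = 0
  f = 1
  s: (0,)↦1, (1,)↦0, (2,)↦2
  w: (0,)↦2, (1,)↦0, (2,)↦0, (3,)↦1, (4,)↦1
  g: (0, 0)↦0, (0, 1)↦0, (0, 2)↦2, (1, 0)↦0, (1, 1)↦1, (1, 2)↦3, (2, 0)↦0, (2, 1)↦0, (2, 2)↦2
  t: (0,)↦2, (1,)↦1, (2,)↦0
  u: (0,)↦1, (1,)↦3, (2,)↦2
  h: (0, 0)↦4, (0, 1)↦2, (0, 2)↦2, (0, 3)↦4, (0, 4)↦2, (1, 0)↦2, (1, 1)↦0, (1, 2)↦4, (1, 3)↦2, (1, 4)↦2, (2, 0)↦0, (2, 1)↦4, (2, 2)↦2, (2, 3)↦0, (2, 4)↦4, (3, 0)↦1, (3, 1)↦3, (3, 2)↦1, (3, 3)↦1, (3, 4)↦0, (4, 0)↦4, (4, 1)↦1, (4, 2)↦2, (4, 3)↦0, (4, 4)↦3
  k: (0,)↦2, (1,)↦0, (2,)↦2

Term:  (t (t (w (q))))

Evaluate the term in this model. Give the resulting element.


  q = 0
  (w (q)) = w(0,) = 2
  (t (w (q))) = t(2,) = 0
  (t (t (w (q)))) = t(0,) = 2

value = 2


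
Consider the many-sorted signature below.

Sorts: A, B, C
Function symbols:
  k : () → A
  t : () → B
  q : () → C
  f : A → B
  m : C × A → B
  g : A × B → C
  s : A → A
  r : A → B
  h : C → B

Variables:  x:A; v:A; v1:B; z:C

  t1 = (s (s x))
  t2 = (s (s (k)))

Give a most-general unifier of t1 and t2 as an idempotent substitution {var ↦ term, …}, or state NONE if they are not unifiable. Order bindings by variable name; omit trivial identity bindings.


{x ↦ (k)}


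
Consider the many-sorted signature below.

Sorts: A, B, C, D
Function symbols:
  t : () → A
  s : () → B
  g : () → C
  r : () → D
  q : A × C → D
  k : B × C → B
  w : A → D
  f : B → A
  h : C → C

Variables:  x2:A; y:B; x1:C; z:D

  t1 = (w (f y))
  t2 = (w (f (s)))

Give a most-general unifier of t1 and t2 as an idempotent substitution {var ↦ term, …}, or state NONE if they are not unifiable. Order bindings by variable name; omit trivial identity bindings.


{y ↦ (s)}


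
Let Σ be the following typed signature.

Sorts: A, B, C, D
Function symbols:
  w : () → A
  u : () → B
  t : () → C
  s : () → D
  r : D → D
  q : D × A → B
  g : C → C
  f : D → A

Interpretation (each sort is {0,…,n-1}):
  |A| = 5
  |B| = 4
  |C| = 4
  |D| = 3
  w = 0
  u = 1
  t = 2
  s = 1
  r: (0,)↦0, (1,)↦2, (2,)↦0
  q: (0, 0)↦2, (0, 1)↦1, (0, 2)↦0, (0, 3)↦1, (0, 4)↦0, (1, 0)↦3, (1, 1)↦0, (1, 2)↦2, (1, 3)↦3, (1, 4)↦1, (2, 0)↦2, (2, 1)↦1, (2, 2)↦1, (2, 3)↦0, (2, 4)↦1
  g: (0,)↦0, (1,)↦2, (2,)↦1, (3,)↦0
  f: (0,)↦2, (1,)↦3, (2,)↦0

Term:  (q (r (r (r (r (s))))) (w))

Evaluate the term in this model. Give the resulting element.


  s = 1
  (r (s)) = r(1,) = 2
  (r (r (s))) = r(2,) = 0
  (r (r (r (s)))) = r(0,) = 0
  (r (r (r (r (s))))) = r(0,) = 0
  w = 0
  (q (r (r (r (r (s))))) (w)) = q(0, 0) = 2

value = 2


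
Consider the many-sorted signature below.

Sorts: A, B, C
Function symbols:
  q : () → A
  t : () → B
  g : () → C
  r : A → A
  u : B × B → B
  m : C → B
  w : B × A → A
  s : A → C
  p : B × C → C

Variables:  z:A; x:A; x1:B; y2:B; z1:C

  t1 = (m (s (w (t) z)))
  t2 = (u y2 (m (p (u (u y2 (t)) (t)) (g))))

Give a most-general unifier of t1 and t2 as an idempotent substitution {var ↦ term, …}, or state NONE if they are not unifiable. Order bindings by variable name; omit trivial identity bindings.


head clash or occurs-check failure — not unifiable

NONE (not unifiable)


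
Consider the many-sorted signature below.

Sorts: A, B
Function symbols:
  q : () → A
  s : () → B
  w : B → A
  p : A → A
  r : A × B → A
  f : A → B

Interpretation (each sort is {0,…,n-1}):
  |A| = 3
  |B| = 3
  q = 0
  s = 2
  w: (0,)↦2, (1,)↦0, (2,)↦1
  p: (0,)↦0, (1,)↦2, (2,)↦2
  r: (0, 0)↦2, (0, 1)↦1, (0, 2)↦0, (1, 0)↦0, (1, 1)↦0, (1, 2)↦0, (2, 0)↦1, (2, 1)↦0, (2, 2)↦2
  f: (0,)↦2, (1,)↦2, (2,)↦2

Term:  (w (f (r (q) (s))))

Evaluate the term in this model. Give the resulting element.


value = 1

  q = 0
  s = 2
  (r (q) (s)) = r(0, 2) = 0
  (f (r (q) (s))) = f(0,) = 2
  (w (f (r (q) (s)))) = w(2,) = 1


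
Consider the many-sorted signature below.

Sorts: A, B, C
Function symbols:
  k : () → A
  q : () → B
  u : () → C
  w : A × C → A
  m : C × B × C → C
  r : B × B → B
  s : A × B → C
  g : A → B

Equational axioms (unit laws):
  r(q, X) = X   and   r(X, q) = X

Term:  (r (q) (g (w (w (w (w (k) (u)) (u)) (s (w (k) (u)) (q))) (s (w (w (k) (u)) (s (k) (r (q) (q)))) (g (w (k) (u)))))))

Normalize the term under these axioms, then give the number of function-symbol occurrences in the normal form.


size = 25

1. (r (q) (g (w (w (w (w (k) (u)) (u)) (s (w (k) (u)) (q))) (s (w (w (k) (u)) (s (k) (r (q) (q)))) (g (w (k) (u)))))))  →  (g (w (w (w (w (k) (u)) (u)) (s (w (k) (u)) (q))) (s (w (w (k) (u)) (s (k) (r (q) (q)))) (g (w (k) (u))))))
2. (g (w (w (w (w (k) (u)) (u)) (s (w (k) (u)) (q))) (s (w (w (k) (u)) (s (k) (r (q) (q)))) (g (w (k) (u))))))  →  (g (w (w (w (w (k) (u)) (u)) (s (w (k) (u)) (q))) (s (w (w (k) (u)) (s (k) (q))) (g (w (k) (u))))))
normal form: (g (w (w (w (w (k) (u)) (u)) (s (w (k) (u)) (q))) (s (w (w (k) (u)) (s (k) (q))) (g (w (k) (u))))))


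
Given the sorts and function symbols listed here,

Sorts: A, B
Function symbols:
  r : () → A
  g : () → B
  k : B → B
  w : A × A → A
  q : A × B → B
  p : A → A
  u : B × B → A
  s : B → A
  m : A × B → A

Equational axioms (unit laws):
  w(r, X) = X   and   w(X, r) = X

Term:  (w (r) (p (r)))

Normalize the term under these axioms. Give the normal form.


1. (w (r) (p (r)))  →  (p (r))

normal form = (p (r))


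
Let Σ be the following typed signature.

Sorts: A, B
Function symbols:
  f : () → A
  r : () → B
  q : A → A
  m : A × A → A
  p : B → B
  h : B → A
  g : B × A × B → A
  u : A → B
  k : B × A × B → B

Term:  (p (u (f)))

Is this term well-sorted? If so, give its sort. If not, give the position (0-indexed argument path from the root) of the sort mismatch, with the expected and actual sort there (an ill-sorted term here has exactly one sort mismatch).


    (f) : A
  (u (f)) : B
(p (u (f))) : B

well-sorted; sort = B


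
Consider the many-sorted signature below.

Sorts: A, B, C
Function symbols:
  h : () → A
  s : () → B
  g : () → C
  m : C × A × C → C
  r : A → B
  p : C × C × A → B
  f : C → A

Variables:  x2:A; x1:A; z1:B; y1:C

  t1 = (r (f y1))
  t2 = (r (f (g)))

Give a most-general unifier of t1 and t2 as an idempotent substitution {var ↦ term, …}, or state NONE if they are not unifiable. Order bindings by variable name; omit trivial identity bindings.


{y1 ↦ (g)}


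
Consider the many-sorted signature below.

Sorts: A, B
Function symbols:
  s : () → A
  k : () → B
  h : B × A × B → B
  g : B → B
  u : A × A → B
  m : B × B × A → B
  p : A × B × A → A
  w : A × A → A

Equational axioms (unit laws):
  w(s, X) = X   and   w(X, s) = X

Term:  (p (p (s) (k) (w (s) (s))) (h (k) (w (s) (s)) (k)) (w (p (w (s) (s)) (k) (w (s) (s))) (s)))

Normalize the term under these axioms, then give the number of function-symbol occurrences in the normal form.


1. (p (p (s) (k) (w (s) (s))) (h (k) (w (s) (s)) (k)) (w (p (w (s) (s)) (k) (w (s) (s))) (s)))  →  (p (p (s) (k) (s)) (h (k) (w (s) (s)) (k)) (w (p (w (s) (s)) (k) (w (s) (s))) (s)))
2. (p (p (s) (k) (s)) (h (k) (w (s) (s)) (k)) (w (p (w (s) (s)) (k) (w (s) (s))) (s)))  →  (p (p (s) (k) (s)) (h (k) (s) (k)) (w (p (w (s) (s)) (k) (w (s) (s))) (s)))
3. (p (p (s) (k) (s)) (h (k) (s) (k)) (w (p (w (s) (s)) (k) (w (s) (s))) (s)))  →  (p (p (s) (k) (s)) (h (k) (s) (k)) (p (w (s) (s)) (k) (w (s) (s))))
4. (p (p (s) (k) (s)) (h (k) (s) (k)) (p (w (s) (s)) (k) (w (s) (s))))  →  (p (p (s) (k) (s)) (h (k) (s) (k)) (p (s) (k) (w (s) (s))))
5. (p (p (s) (k) (s)) (h (k) (s) (k)) (p (s) (k) (w (s) (s))))  →  (p (p (s) (k) (s)) (h (k) (s) (k)) (p (s) (k) (s)))
normal form: (p (p (s) (k) (s)) (h (k) (s) (k)) (p (s) (k) (s)))

size = 13


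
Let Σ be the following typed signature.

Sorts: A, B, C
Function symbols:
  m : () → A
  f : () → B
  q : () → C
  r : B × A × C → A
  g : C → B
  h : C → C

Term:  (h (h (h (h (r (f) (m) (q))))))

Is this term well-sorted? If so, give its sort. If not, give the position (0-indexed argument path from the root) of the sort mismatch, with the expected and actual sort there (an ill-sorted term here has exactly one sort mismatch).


          (f) : B
          (m) : A
          (q) : C
        (r (f) (m) (q)) : A
      (h (r (f) (m) (q))) : ✗ arg 0 at [0, 0, 0, 0] has sort A, expected C

ill-sorted at position [0, 0, 0, 0]: expected C, got A


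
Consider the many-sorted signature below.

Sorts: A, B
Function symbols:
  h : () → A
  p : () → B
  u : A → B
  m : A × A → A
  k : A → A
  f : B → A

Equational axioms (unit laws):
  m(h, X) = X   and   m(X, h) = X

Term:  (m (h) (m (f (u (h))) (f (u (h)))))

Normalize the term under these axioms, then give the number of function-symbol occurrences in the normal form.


size = 7

1. (m (h) (m (f (u (h))) (f (u (h)))))  →  (m (f (u (h))) (f (u (h))))
normal form: (m (f (u (h))) (f (u (h))))


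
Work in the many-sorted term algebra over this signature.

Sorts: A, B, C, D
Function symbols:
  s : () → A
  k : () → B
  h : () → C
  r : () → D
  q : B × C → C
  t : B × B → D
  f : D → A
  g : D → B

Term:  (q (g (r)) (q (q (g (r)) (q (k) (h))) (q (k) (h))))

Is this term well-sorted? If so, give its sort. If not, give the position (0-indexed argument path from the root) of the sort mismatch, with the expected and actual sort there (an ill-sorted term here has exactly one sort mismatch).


    (r) : D
  (g (r)) : B
        (r) : D
      (g (r)) : B
        (k) : B
        (h) : C
      (q (k) (h)) : C
    (q (g (r)) (q (k) (h))) : C
      (k) : B
      (h) : C
    (q (k) (h)) : C
  (q (q (g (r)) (q (k) (h))) (q (k) (h))) : ✗ arg 0 at [1, 0] has sort C, expected B

ill-sorted at position [1, 0]: expected B, got C


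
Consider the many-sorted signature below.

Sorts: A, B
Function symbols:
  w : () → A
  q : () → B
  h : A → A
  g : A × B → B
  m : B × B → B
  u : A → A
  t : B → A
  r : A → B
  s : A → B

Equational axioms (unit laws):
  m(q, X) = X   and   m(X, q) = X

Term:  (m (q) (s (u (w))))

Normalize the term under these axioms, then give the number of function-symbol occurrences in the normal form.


1. (m (q) (s (u (w))))  →  (s (u (w)))
normal form: (s (u (w)))

size = 3


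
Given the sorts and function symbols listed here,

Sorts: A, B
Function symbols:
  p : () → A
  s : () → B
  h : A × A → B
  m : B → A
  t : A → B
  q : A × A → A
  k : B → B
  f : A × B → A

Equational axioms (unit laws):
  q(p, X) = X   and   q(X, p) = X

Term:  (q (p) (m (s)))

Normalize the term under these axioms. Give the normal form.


1. (q (p) (m (s)))  →  (m (s))

normal form = (m (s))


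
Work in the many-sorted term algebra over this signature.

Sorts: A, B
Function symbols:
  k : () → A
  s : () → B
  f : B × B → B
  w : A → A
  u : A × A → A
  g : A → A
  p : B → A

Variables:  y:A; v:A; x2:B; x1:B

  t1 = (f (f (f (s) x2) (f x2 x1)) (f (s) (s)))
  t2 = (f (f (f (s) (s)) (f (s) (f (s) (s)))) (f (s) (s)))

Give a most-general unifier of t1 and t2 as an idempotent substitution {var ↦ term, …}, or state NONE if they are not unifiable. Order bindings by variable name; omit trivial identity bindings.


{x1 ↦ (f (s) (s)), x2 ↦ (s)}


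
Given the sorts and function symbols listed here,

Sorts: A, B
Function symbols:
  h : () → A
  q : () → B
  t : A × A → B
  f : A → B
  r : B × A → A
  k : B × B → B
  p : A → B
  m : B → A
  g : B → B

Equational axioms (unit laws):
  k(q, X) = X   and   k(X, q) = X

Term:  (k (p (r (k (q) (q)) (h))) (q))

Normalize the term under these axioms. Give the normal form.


normal form = (p (r (q) (h)))

1. (k (p (r (k (q) (q)) (h))) (q))  →  (p (r (k (q) (q)) (h)))
2. (p (r (k (q) (q)) (h)))  →  (p (r (q) (h)))


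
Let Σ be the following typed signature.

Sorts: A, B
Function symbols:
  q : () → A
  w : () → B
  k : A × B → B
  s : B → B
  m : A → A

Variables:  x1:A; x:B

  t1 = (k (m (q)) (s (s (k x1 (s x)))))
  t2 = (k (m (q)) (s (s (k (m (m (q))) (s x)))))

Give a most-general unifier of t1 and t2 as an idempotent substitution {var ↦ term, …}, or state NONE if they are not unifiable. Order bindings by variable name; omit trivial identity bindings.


{x1 ↦ (m (m (q)))}


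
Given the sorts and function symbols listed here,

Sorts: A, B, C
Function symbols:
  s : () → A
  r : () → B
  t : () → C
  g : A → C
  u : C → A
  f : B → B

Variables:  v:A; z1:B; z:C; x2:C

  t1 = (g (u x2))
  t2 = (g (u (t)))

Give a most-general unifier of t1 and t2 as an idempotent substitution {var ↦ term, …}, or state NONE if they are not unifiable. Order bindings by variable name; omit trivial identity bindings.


{x2 ↦ (t)}


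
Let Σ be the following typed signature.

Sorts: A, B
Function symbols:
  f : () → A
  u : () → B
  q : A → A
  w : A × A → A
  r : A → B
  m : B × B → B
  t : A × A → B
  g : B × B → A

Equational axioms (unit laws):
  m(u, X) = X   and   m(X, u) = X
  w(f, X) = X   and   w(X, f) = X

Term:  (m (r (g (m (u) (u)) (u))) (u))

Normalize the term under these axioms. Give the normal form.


normal form = (r (g (u) (u)))

1. (m (r (g (m (u) (u)) (u))) (u))  →  (r (g (m (u) (u)) (u)))
2. (r (g (m (u) (u)) (u)))  →  (r (g (u) (u)))


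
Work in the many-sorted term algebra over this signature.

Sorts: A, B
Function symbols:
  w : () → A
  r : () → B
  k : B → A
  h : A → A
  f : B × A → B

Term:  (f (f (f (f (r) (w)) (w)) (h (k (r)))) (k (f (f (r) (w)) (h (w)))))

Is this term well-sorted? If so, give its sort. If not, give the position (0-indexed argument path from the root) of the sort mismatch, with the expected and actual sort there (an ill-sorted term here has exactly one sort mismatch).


well-sorted; sort = B

        (r) : B
        (w) : A
      (f (r) (w)) : B
      (w) : A
    (f (f (r) (w)) (w)) : B
        (r) : B
      (k (r)) : A
    (h (k (r))) : A
  (f (f (f (r) (w)) (w)) (h (k (r)))) : B
        (r) : B
        (w) : A
      (f (r) (w)) : B
        (w) : A
      (h (w)) : A
    (f (f (r) (w)) (h (w))) : B
  (k (f (f (r) (w)) (h (w)))) : A
(f (f (f (f (r) (w)) (w)) (h (k (r)))) (k (f (f (r) (w)) (h (w))))) : B


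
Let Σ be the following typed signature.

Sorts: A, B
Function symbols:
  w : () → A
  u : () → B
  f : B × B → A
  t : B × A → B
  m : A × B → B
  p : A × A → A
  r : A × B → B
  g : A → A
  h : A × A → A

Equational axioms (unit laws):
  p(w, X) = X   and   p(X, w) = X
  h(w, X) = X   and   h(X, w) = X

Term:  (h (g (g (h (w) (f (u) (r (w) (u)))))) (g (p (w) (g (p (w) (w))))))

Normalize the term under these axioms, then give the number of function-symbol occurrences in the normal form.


size = 11

1. (h (g (g (h (w) (f (u) (r (w) (u)))))) (g (p (w) (g (p (w) (w))))))  →  (h (g (g (f (u) (r (w) (u))))) (g (p (w) (g (p (w) (w))))))
2. (h (g (g (f (u) (r (w) (u))))) (g (p (w) (g (p (w) (w))))))  →  (h (g (g (f (u) (r (w) (u))))) (g (g (p (w) (w)))))
3. (h (g (g (f (u) (r (w) (u))))) (g (g (p (w) (w)))))  →  (h (g (g (f (u) (r (w) (u))))) (g (g (w))))
normal form: (h (g (g (f (u) (r (w) (u))))) (g (g (w))))


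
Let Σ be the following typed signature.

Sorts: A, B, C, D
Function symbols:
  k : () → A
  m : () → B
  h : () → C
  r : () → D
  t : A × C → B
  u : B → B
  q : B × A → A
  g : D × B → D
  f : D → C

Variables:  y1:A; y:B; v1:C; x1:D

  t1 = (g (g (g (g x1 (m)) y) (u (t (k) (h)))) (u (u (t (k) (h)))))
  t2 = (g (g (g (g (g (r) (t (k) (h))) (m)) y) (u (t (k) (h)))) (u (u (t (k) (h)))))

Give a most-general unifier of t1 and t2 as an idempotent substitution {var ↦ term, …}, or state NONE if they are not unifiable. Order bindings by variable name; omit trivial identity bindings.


{x1 ↦ (g (r) (t (k) (h)))}


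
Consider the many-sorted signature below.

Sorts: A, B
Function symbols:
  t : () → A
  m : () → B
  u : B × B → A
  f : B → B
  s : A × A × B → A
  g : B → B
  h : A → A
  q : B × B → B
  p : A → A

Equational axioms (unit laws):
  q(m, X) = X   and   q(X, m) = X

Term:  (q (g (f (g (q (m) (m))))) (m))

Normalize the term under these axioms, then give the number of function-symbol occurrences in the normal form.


size = 4

1. (q (g (f (g (q (m) (m))))) (m))  →  (g (f (g (q (m) (m)))))
2. (g (f (g (q (m) (m)))))  →  (g (f (g (m))))
normal form: (g (f (g (m))))


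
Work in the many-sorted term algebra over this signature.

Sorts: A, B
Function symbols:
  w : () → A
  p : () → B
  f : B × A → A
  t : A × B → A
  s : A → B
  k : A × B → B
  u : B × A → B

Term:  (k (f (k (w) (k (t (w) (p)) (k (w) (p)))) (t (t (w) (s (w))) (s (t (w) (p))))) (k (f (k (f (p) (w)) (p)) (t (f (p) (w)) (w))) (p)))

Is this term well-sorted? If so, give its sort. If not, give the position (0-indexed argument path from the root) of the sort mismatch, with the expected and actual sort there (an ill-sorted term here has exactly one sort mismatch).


ill-sorted at position [1, 0, 1, 1]: expected B, got A

      (w) : A
          (w) : A
          (p) : B
        (t (w) (p)) : A
          (w) : A
          (p) : B
        (k (w) (p)) : B
      (k (t (w) (p)) (k (w) (p))) : B
    (k (w) (k (t (w) (p)) (k (w) (p)))) : B
        (w) : A
          (w) : A
        (s (w)) : B
      (t (w) (s (w))) : A
          (w) : A
          (p) : B
        (t (w) (p)) : A
      (s (t (w) (p))) : B
    (t (t (w) (s (w))) (s (t (w) (p)))) : A
  (f (k (w) (k (t (w) (p)) (k (w) (p)))) (t (t (w) (s (w))) (s (t (w) (p))))) : A
          (p) : B
          (w) : A
        (f (p) (w)) : A
        (p) : B
      (k (f (p) (w)) (p)) : B
          (p) : B
          (w) : A
        (f (p) (w)) : A
        (w) : A
      (t (f (p) (w)) (w)) : ✗ arg 1 at [1, 0, 1, 1] has sort A, expected B
    (p) : B


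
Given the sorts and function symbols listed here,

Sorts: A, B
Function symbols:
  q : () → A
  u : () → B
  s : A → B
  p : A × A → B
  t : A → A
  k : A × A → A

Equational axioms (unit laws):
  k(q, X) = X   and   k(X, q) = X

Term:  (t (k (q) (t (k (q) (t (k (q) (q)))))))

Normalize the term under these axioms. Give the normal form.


1. (t (k (q) (t (k (q) (t (k (q) (q)))))))  →  (t (t (k (q) (t (k (q) (q))))))
2. (t (t (k (q) (t (k (q) (q))))))  →  (t (t (t (k (q) (q)))))
3. (t (t (t (k (q) (q)))))  →  (t (t (t (q))))

normal form = (t (t (t (q))))


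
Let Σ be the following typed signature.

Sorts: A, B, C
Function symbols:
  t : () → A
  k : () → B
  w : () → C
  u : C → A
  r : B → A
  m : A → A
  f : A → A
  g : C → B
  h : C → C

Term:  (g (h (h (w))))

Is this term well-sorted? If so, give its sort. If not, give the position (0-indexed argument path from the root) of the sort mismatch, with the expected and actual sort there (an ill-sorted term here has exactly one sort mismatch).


well-sorted; sort = B

      (w) : C
    (h (w)) : C
  (h (h (w))) : C
(g (h (h (w)))) : B


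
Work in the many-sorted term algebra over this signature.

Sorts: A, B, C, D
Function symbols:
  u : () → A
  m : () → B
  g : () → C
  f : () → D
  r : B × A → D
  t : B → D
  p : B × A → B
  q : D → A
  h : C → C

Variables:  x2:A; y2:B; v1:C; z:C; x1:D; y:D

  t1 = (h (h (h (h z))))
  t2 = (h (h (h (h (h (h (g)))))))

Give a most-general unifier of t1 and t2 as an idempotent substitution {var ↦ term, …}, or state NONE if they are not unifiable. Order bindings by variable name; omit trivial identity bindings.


{z ↦ (h (h (g)))}


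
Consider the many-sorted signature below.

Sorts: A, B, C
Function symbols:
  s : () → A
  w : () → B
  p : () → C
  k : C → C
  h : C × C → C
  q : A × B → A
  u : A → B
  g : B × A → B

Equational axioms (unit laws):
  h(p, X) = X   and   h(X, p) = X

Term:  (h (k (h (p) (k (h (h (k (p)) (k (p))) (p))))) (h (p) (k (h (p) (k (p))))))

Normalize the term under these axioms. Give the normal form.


normal form = (h (k (k (h (k (p)) (k (p))))) (k (k (p))))

1. (h (k (h (p) (k (h (h (k (p)) (k (p))) (p))))) (h (p) (k (h (p) (k (p))))))  →  (h (k (k (h (h (k (p)) (k (p))) (p)))) (h (p) (k (h (p) (k (p))))))
2. (h (k (k (h (h (k (p)) (k (p))) (p)))) (h (p) (k (h (p) (k (p))))))  →  (h (k (k (h (k (p)) (k (p))))) (h (p) (k (h (p) (k (p))))))
3. (h (k (k (h (k (p)) (k (p))))) (h (p) (k (h (p) (k (p))))))  →  (h (k (k (h (k (p)) (k (p))))) (k (h (p) (k (p)))))
4. (h (k (k (h (k (p)) (k (p))))) (k (h (p) (k (p)))))  →  (h (k (k (h (k (p)) (k (p))))) (k (k (p))))


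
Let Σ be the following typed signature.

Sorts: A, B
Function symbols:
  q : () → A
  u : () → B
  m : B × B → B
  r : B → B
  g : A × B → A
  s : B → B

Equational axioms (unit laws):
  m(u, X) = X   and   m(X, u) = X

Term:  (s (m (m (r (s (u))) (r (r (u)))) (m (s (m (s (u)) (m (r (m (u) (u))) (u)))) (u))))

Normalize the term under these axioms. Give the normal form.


normal form = (s (m (m (r (s (u))) (r (r (u)))) (s (m (s (u)) (r (u))))))

1. (s (m (m (r (s (u))) (r (r (u)))) (m (s (m (s (u)) (m (r (m (u) (u))) (u)))) (u))))  →  (s (m (m (r (s (u))) (r (r (u)))) (s (m (s (u)) (m (r (m (u) (u))) (u))))))
2. (s (m (m (r (s (u))) (r (r (u)))) (s (m (s (u)) (m (r (m (u) (u))) (u))))))  →  (s (m (m (r (s (u))) (r (r (u)))) (s (m (s (u)) (r (m (u) (u)))))))
3. (s (m (m (r (s (u))) (r (r (u)))) (s (m (s (u)) (r (m (u) (u)))))))  →  (s (m (m (r (s (u))) (r (r (u)))) (s (m (s (u)) (r (u))))))


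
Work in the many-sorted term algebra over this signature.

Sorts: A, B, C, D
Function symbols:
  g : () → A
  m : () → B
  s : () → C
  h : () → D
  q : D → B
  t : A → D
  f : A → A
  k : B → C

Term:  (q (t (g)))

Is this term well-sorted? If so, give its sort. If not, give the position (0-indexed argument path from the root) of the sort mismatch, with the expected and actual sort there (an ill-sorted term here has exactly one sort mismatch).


well-sorted; sort = B

    (g) : A
  (t (g)) : D
(q (t (g))) : B


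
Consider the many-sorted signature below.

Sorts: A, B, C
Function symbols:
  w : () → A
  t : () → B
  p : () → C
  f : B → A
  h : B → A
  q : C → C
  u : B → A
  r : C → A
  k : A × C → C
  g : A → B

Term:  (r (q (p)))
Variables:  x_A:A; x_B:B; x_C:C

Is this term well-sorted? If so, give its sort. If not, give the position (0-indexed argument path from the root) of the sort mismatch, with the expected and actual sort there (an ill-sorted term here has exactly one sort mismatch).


well-sorted; sort = A

    (p) : C
  (q (p)) : C
(r (q (p))) : A


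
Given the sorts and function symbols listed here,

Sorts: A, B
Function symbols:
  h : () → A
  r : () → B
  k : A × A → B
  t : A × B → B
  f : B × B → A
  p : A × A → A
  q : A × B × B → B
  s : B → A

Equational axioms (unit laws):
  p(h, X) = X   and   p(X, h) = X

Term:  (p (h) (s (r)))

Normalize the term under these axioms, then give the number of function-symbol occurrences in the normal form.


size = 2

1. (p (h) (s (r)))  →  (s (r))
normal form: (s (r))


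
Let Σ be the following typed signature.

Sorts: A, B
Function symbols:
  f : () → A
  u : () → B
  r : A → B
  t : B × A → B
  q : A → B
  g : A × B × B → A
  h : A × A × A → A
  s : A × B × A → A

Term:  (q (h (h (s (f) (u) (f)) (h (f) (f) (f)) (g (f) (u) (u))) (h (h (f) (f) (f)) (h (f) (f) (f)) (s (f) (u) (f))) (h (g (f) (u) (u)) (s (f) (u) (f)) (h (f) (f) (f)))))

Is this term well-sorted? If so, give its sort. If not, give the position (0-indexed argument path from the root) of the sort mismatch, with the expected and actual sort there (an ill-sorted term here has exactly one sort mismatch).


        (f) : A
        (u) : B
        (f) : A
      (s (f) (u) (f)) : A
        (f) : A
        (f) : A
        (f) : A
      (h (f) (f) (f)) : A
        (f) : A
        (u) : B
        (u) : B
      (g (f) (u) (u)) : A
    (h (s (f) (u) (f)) (h (f) (f) (f)) (g (f) (u) (u))) : A
        (f) : A
        (f) : A
        (f) : A
      (h (f) (f) (f)) : A
        (f) : A
        (f) : A
        (f) : A
      (h (f) (f) (f)) : A
        (f) : A
        (u) : B
        (f) : A
      (s (f) (u) (f)) : A
    (h (h (f) (f) (f)) (h (f) (f) (f)) (s (f) (u) (f))) : A
        (f) : A
        (u) : B
        (u) : B
      (g (f) (u) (u)) : A
        (f) : A
        (u) : B
        (f) : A
      (s (f) (u) (f)) : A
        (f) : A
        (f) : A
        (f) : A
      (h (f) (f) (f)) : A
    (h (g (f) (u) (u)) (s (f) (u) (f)) (h (f) (f) (f))) : A
  (h (h (s (f) (u) (f)) (h (f) (f) (f)) (g (f) (u) (u))) (h (h (f) (f) (f)) (h (f) (f) (f)) (s (f) (u) (f))) (h (g (f) (u) (u)) (s (f) (u) (f)) (h (f) (f) (f)))) : A
(q (h (h (s (f) (u) (f)) (h (f) (f) (f)) (g (f) (u) (u))) (h (h (f) (f) (f)) (h (f) (f) (f)) (s (f) (u) (f))) (h (g (f) (u) (u)) (s (f) (u) (f)) (h (f) (f) (f))))) : B

well-sorted; sort = B
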